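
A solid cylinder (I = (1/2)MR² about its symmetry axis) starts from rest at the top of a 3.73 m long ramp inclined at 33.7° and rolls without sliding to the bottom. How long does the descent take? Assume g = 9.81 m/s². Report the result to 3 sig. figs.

t ≈ 1.43 s

With I = (1/2)MR², the ratio k = I/(MR²) is 0.5.
Translational: Mg sinθ − f = Ma. Rotational about the CM: fR = Iα = kMRa, so f = kMa.
Hence a = g sinθ/(1+k) = 9.81×sin33.7°/1.5 = 3.629 m/s².
With constant a from rest, t = √(2L/a) = √(2·3.73/3.629) ≈ 1.43 s.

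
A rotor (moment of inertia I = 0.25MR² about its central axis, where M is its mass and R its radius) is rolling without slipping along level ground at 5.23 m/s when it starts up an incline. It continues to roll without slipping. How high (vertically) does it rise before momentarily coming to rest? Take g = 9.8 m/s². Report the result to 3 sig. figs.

h ≈ 1.74 m

For this body I = 0.25MR², i.e. k = I/(MR²) = 0.25.
Rolling without slipping gives ω = v/R, so the total kinetic energy is ½Mv² + ½Iω² = ½(1+k)Mv² = (5/8)Mv².
At the top the kinetic energy is zero, so (5/8)Mv₀² = Mgh.
Thus h = (1+k)v₀²/(2g) = 1.25 × 5.23² / (2 × 9.8) ≈ 1.74 m.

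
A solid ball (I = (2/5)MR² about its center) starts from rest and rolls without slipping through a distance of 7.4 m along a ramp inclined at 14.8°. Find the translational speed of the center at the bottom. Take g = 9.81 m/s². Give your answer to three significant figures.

v ≈ 5.15 m/s

For this body I = (2/5)MR², i.e. k = I/(MR²) = 0.4.
Rolling without slipping gives ω = v/R, so the total kinetic energy is ½Mv² + ½Iω² = ½(1+k)Mv² = (7/10)Mv².
The vertical drop is h = L sinθ = 7.4 × sin14.8° = 1.89 m.
Energy conservation: Mgh = (7/10)Mv², so v = √(2gh/(1+k)) = √(2 × 9.81 × 1.89 / 1.4) ≈ 5.15 m/s.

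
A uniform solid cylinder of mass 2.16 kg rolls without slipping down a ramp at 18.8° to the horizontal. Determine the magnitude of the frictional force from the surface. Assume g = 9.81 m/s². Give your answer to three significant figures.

f ≈ 2.28 N

The moment of inertia is (1/2)MR², giving k ≡ I/(MR²) = 0.5.
Translational: Mg sinθ − f = Ma. Rotational about the CM: fR = Iα = kMRa, so f = kMa.
Combining, a = g sinθ/(1+k) and f = kMa = kMg sinθ/(1+k).
f = 0.5 × 2.16 × 9.81 × sin18.8° / 1.5 ≈ 2.28 N.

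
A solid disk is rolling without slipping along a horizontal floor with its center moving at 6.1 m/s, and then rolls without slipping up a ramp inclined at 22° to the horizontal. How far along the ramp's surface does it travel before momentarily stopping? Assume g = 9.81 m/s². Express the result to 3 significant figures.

With I = (1/2)MR², the ratio k = I/(MR²) is 0.5.
The rolling condition ω = v/R makes the rotational term ½I(v/R)² = ½kMv², so KE_total = ½(1+k)Mv² = (3/4)Mv².
Setting this equal to Mgh gives the vertical rise h = (1+k)v₀²/(2g) = 1.5×6.1²/(2×9.81) = 2.845 m.
Along the incline, d = h/sinθ = 2.845/sin22° ≈ 7.59 m.

d ≈ 7.59 m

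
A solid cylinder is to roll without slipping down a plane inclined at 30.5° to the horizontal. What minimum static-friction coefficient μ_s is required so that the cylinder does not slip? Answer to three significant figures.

μ_min ≈ 0.196

With I = (1/2)MR², the ratio k = I/(MR²) is 0.5.
Along the incline Mg sinθ − f = Ma, and torque about the center fR = Iα = kMR²(a/R) gives f = kMa.
These give a = g sinθ/(1+k) and the required friction f = kMg sinθ/(1+k).
The normal force is N = Mg cosθ, so μ_min = f/N = k tanθ/(1+k).
μ_min = 0.5 × tan30.5° / 1.5 ≈ 0.196.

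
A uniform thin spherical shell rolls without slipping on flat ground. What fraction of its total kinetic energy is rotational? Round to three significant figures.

Here I = (2/3)MR², so the shape factor k = I/(MR²) = 2/3.
Since ω = v/R, the translational part is ½Mv² and the rotational part is ½I(v/R)² = ½kMv²; the total is ½(1+k)Mv².
The rotational fraction is therefore k/(1+k) = (2/3)/1.667 ≈ 0.400.

fraction ≈ 0.400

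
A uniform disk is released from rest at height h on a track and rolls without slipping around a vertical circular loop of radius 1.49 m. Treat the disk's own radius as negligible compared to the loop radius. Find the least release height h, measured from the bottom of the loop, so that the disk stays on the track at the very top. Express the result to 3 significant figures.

The moment of inertia is (1/2)MR², giving k ≡ I/(MR²) = 0.5.
At the top of the loop, the minimum-contact condition is Mg = Mv_top²/r, so v_top² = gr.
With ω = v/R, the kinetic energy at speed v is ½(1+k)Mv² = (3/4)Mv².
Energy conservation from release (height h) to the top (height 2r): Mgh = Mg(2r) + (3/4)M·gr.
Thus h_min = 2r + (1+k)r/2 = r(2 + 1.5/2) = 1.49 × 2.75 ≈ 4.10 m.

h_min ≈ 4.10 m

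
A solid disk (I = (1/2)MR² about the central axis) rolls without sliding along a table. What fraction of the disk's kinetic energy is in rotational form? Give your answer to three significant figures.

With I = (1/2)MR², the ratio k = I/(MR²) is 0.5.
Since ω = v/R, the translational part is ½Mv² and the rotational part is ½I(v/R)² = ½kMv²; the total is ½(1+k)Mv².
The rotational fraction is therefore k/(1+k) = 0.5/1.5 ≈ 0.333.

fraction ≈ 0.333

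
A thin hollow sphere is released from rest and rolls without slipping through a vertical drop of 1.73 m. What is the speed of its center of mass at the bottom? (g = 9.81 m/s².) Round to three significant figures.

v ≈ 4.51 m/s

Here I = (2/3)MR², so the shape factor k = I/(MR²) = 2/3.
The rolling condition ω = v/R makes the rotational term ½I(v/R)² = ½kMv², so KE_total = ½(1+k)Mv² = (5/6)Mv².
Setting Mgh = (5/6)Mv² gives v = √(2gh/(1+k)) = √(2·9.81·1.73/1.667) ≈ 4.51 m/s.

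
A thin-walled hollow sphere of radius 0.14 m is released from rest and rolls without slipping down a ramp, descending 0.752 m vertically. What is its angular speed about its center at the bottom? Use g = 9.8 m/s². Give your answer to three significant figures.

ω ≈ 21.2 rad/s

Here I = (2/3)MR², so the shape factor k = I/(MR²) = 2/3.
Pure rolling means v = ωR; then KE = ½Mv² + ½I(v/R)² = ½(1+k)Mv² = (5/6)Mv².
Energy conservation Mgh = ½(1+k)Mv² gives v = √(2gh/(1+k)) = √(2 × 9.8 × 0.752 / 1.667) = 2.974 m/s.
The angular speed follows from ω = v/R = 2.974/0.14 ≈ 21.2 rad/s.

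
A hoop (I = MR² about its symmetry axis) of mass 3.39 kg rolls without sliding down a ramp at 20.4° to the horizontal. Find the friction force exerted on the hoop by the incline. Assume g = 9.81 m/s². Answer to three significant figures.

Here I = MR², so the shape factor k = I/(MR²) = 1.
Translational: Mg sinθ − f = Ma. Rotational about the CM: fR = Iα = kMRa, so f = kMa.
Combining, a = g sinθ/(1+k) and f = kMa = kMg sinθ/(1+k).
f = 1 × 3.39 × 9.81 × sin20.4° / 2 ≈ 5.80 N.

f ≈ 5.80 N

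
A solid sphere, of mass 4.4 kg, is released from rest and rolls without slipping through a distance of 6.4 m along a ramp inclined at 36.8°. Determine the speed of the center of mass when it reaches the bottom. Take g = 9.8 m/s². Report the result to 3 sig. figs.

The moment of inertia is (2/5)MR², giving k ≡ I/(MR²) = 0.4.
Pure rolling means v = ωR; then KE = ½Mv² + ½I(v/R)² = ½(1+k)Mv² = (7/10)Mv².
The vertical drop is h = L sinθ = 6.4 × sin36.8° = 3.834 m.
Energy conservation: Mgh = (7/10)Mv², so v = √(2gh/(1+k)) = √(2 × 9.8 × 3.834 / 1.4) ≈ 7.33 m/s.

v ≈ 7.33 m/s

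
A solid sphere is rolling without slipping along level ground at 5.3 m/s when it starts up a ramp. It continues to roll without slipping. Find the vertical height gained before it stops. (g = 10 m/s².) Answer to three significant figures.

h ≈ 1.97 m

For this body I = (2/5)MR², i.e. k = I/(MR²) = 0.4.
Pure rolling means v = ωR; then KE = ½Mv² + ½I(v/R)² = ½(1+k)Mv² = (7/10)Mv².
At the top the kinetic energy is zero, so (7/10)Mv₀² = Mgh.
Thus h = (1+k)v₀²/(2g) = 1.4 × 5.3² / (2 × 10) ≈ 1.97 m.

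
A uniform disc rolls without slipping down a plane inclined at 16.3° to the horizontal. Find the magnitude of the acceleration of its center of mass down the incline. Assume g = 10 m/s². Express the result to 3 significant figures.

For this body I = (1/2)MR², i.e. k = I/(MR²) = 0.5.
Translational: Mg sinθ − f = Ma. Rotational about the CM: fR = Iα = kMRa, so f = kMa.
Eliminating f: Mg sinθ = (1+k)Ma, so a = g sinθ/(1+k) = 10 × sin16.3° / 1.5 ≈ 1.87 m/s².

a ≈ 1.87 m/s²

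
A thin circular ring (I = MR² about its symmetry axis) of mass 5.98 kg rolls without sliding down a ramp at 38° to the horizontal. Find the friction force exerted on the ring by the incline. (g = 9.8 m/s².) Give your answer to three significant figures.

f ≈ 18.0 N

Here I = MR², so the shape factor k = I/(MR²) = 1.
Translational: Mg sinθ − f = Ma. Rotational about the CM: fR = Iα = kMRa, so f = kMa.
Combining, a = g sinθ/(1+k) and f = kMa = kMg sinθ/(1+k).
f = 1 × 5.98 × 9.8 × sin38° / 2 ≈ 18.0 N.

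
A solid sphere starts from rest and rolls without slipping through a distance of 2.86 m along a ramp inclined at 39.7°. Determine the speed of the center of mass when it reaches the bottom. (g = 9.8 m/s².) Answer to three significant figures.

v ≈ 5.06 m/s

With I = (2/5)MR², the ratio k = I/(MR²) is 0.4.
The rolling condition ω = v/R makes the rotational term ½I(v/R)² = ½kMv², so KE_total = ½(1+k)Mv² = (7/10)Mv².
The vertical drop is h = L sinθ = 2.86 × sin39.7° = 1.827 m.
Energy conservation: Mgh = (7/10)Mv², so v = √(2gh/(1+k)) = √(2 × 9.8 × 1.827 / 1.4) ≈ 5.06 m/s.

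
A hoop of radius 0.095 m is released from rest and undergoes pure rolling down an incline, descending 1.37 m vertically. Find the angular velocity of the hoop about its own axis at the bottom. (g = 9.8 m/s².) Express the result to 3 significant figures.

For this body I = MR², i.e. k = I/(MR²) = 1.
Pure rolling means v = ωR; then KE = ½Mv² + ½I(v/R)² = ½(1+k)Mv² = Mv².
Energy conservation Mgh = ½(1+k)Mv² gives v = √(2gh/(1+k)) = √(2 × 9.8 × 1.37 / 2) = 3.664 m/s.
The angular speed follows from ω = v/R = 3.664/0.095 ≈ 38.6 rad/s.

ω ≈ 38.6 rad/s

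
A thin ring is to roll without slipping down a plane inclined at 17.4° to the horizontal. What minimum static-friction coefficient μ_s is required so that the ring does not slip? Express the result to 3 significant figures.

For this body I = MR², i.e. k = I/(MR²) = 1.
Translational: Mg sinθ − f = Ma. Rotational about the CM: fR = Iα = kMRa, so f = kMa.
These give a = g sinθ/(1+k) and the required friction f = kMg sinθ/(1+k).
With N = Mg cosθ, the no-slip condition f ≤ μN gives μ_min = f/N = k tanθ/(1+k).
μ_min = 1 × tan17.4° / 2 ≈ 0.157.

μ_min ≈ 0.157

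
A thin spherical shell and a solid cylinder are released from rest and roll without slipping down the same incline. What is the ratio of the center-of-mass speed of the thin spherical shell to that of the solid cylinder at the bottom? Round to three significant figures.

v_ratio ≈ 0.949

Each satisfies Mgh = ½(1+k)Mv² with k = I/(MR²), so v ∝ 1/√(1+k).
For the thin spherical shell k = 2/3; for the solid cylinder k = 0.5.
v₁/v₂ = √((1+k₂)/(1+k₁)) = √(1.5/1.667) ≈ 0.949.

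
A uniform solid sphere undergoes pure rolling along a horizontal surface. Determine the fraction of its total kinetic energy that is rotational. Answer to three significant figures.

Here I = (2/5)MR², so the shape factor k = I/(MR²) = 0.4.
With ω = v/R, KE_trans = ½Mv² and KE_rot = ½Iω² = ½kMv², so KE_total = ½(1+k)Mv².
The rotational fraction is therefore k/(1+k) = 0.4/1.4 ≈ 0.286.

fraction ≈ 0.286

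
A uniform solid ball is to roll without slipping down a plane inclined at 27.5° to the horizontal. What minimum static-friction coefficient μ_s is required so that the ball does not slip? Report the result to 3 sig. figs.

The moment of inertia is (2/5)MR², giving k ≡ I/(MR²) = 0.4.
Translational: Mg sinθ − f = Ma. Rotational about the CM: fR = Iα = kMRa, so f = kMa.
These give a = g sinθ/(1+k) and the required friction f = kMg sinθ/(1+k).
With N = Mg cosθ, the no-slip condition f ≤ μN gives μ_min = f/N = k tanθ/(1+k).
μ_min = 0.4 × tan27.5° / 1.4 ≈ 0.149.

μ_min ≈ 0.149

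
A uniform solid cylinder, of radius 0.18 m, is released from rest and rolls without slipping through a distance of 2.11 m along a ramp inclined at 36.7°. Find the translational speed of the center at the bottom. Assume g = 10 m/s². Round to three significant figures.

The moment of inertia is (1/2)MR², giving k ≡ I/(MR²) = 0.5.
Pure rolling means v = ωR; then KE = ½Mv² + ½I(v/R)² = ½(1+k)Mv² = (3/4)Mv².
The vertical drop is h = L sinθ = 2.11 × sin36.7° = 1.261 m.
Energy conservation: Mgh = (3/4)Mv², so v = √(2gh/(1+k)) = √(2 × 10 × 1.261 / 1.5) ≈ 4.10 m/s.

v ≈ 4.10 m/s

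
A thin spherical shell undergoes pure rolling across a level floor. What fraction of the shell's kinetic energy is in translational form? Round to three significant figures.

fraction ≈ 0.600

The moment of inertia is (2/3)MR², giving k ≡ I/(MR²) = 2/3.
With ω = v/R, KE_trans = ½Mv² and KE_rot = ½Iω² = ½kMv², so KE_total = ½(1+k)Mv².
The translational fraction is therefore 1/(1+k) = 1/1.667 ≈ 0.600.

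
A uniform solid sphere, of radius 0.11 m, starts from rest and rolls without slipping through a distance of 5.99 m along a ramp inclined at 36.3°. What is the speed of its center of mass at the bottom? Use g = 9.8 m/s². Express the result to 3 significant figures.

With I = (2/5)MR², the ratio k = I/(MR²) is 0.4.
Since it rolls without slipping, ω = v/R and KE = ½Mv² + ½Iω² = ½(1+k)Mv² = (7/10)Mv².
The vertical drop is h = L sinθ = 5.99 × sin36.3° = 3.546 m.
Energy conservation: Mgh = (7/10)Mv², so v = √(2gh/(1+k)) = √(2 × 9.8 × 3.546 / 1.4) ≈ 7.05 m/s.

v ≈ 7.05 m/s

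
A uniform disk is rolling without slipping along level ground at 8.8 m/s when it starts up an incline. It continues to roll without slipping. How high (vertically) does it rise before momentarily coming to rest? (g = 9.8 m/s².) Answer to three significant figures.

Here I = (1/2)MR², so the shape factor k = I/(MR²) = 0.5.
Since it rolls without slipping, ω = v/R and KE = ½Mv² + ½Iω² = ½(1+k)Mv² = (3/4)Mv².
At the top the kinetic energy is zero, so (3/4)Mv₀² = Mgh.
Thus h = (1+k)v₀²/(2g) = 1.5 × 8.8² / (2 × 9.8) ≈ 5.93 m.

h ≈ 5.93 m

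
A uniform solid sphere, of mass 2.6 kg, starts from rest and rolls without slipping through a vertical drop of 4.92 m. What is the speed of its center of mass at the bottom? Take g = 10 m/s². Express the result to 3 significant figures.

v ≈ 8.38 m/s

The moment of inertia is (2/5)MR², giving k ≡ I/(MR²) = 0.4.
Rolling without slipping gives ω = v/R, so the total kinetic energy is ½Mv² + ½Iω² = ½(1+k)Mv² = (7/10)Mv².
Energy conservation: Mgh = (7/10)Mv², so v = √(2gh/(1+k)) = √(2 × 10 × 4.92 / 1.4) ≈ 8.38 m/s.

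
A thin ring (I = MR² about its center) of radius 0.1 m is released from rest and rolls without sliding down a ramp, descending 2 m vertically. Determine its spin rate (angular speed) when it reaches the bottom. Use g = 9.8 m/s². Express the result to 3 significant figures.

With I = MR², the ratio k = I/(MR²) is 1.
Rolling without slipping gives ω = v/R, so the total kinetic energy is ½Mv² + ½Iω² = ½(1+k)Mv² = Mv².
Energy conservation Mgh = ½(1+k)Mv² gives v = √(2gh/(1+k)) = √(2 × 9.8 × 2 / 2) = 4.427 m/s.
The angular speed follows from ω = v/R = 4.427/0.1 ≈ 44.3 rad/s.

ω ≈ 44.3 rad/s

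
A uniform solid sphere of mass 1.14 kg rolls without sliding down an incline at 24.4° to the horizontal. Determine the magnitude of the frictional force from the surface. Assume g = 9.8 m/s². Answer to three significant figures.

f ≈ 1.32 N

With I = (2/5)MR², the ratio k = I/(MR²) is 0.4.
Along the incline Mg sinθ − f = Ma, and torque about the center fR = Iα = kMR²(a/R) gives f = kMa.
Combining, a = g sinθ/(1+k) and f = kMa = kMg sinθ/(1+k).
f = 0.4 × 1.14 × 9.8 × sin24.4° / 1.4 ≈ 1.32 N.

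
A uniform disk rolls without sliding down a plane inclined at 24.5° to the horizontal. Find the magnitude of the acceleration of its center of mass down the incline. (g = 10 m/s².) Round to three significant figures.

a ≈ 2.76 m/s²

For this body I = (1/2)MR², i.e. k = I/(MR²) = 0.5.
Newton's second law down the slope: Mg sinθ − f = Ma. The torque equation fR = Iα (with α = a/R) gives f = kMa.
Eliminating f: Mg sinθ = (1+k)Ma, so a = g sinθ/(1+k) = 10 × sin24.5° / 1.5 ≈ 2.76 m/s².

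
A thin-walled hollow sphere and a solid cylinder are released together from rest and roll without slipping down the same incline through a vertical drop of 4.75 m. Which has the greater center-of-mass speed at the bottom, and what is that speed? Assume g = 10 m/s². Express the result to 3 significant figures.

the solid cylinder, at v ≈ 7.96 m/s

For rolling without slipping, Mgh = ½(1+k)Mv² where k = I/(MR²), so v = √(2gh/(1+k)).
Thin-walled hollow sphere: k = 2/3, giving v = √(2×10×4.75/1.667) = 7.55 m/s.
Solid cylinder: k = 0.5, giving v = √(2×10×4.75/1.5) = 7.958 m/s.
The smaller k wins: the solid cylinder, at ≈ 7.96 m/s.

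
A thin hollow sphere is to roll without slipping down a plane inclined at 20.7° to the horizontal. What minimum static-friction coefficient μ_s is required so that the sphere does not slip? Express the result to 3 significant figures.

μ_min ≈ 0.151

With I = (2/3)MR², the ratio k = I/(MR²) is 2/3.
Along the incline Mg sinθ − f = Ma, and torque about the center fR = Iα = kMR²(a/R) gives f = kMa.
These give a = g sinθ/(1+k) and the required friction f = kMg sinθ/(1+k).
With N = Mg cosθ, the no-slip condition f ≤ μN gives μ_min = f/N = k tanθ/(1+k).
μ_min = (2/3) × tan20.7° / 1.667 ≈ 0.151.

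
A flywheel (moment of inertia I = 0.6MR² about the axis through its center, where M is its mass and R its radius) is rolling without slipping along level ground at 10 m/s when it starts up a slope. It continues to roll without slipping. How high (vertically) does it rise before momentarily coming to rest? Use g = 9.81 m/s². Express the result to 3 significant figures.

h ≈ 8.15 m

The moment of inertia is 0.6MR², giving k ≡ I/(MR²) = 0.6.
Pure rolling means v = ωR; then KE = ½Mv² + ½I(v/R)² = ½(1+k)Mv² = (4/5)Mv².
At the top the kinetic energy is zero, so (4/5)Mv₀² = Mgh.
Thus h = (1+k)v₀²/(2g) = 1.6 × 10² / (2 × 9.81) ≈ 8.15 m.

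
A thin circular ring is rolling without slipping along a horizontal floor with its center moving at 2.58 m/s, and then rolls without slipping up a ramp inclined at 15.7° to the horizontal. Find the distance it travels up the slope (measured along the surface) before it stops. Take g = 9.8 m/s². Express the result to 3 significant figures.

d ≈ 2.51 m

For this body I = MR², i.e. k = I/(MR²) = 1.
Since it rolls without slipping, ω = v/R and KE = ½Mv² + ½Iω² = ½(1+k)Mv² = Mv².
Setting this equal to Mgh gives the vertical rise h = (1+k)v₀²/(2g) = 2×2.58²/(2×9.8) = 0.6792 m.
Along the incline, d = h/sinθ = 0.6792/sin15.7° ≈ 2.51 m.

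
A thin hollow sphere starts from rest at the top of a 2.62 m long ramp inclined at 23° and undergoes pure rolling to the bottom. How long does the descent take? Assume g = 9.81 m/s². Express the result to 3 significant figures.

With I = (2/3)MR², the ratio k = I/(MR²) is 2/3.
Along the incline Mg sinθ − f = Ma, and torque about the center fR = Iα = kMR²(a/R) gives f = kMa.
Hence a = g sinθ/(1+k) = 9.81×sin23°/1.667 = 2.3 m/s².
With constant a from rest, t = √(2L/a) = √(2·2.62/2.3) ≈ 1.51 s.

t ≈ 1.51 s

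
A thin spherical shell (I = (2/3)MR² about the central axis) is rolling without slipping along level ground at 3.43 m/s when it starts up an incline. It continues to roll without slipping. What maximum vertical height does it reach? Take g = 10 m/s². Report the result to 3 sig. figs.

h ≈ 0.980 m

With I = (2/3)MR², the ratio k = I/(MR²) is 2/3.
Rolling without slipping gives ω = v/R, so the total kinetic energy is ½Mv² + ½Iω² = ½(1+k)Mv² = (5/6)Mv².
At the top the kinetic energy is zero, so (5/6)Mv₀² = Mgh.
Thus h = (1+k)v₀²/(2g) = 1.667 × 3.43² / (2 × 10) ≈ 0.980 m.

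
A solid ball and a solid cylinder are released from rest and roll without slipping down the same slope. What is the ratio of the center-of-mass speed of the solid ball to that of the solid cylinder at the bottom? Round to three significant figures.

Each satisfies Mgh = ½(1+k)Mv² with k = I/(MR²), so v ∝ 1/√(1+k).
For the solid ball k = 0.4; for the solid cylinder k = 0.5.
v₁/v₂ = √((1+k₂)/(1+k₁)) = √(1.5/1.4) ≈ 1.04.

v_ratio ≈ 1.04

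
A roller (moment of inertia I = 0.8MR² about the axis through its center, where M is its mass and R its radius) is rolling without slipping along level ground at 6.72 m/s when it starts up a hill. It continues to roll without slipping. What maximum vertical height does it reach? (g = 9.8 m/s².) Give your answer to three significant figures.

With I = 0.8MR², the ratio k = I/(MR²) is 0.8.
Since it rolls without slipping, ω = v/R and KE = ½Mv² + ½Iω² = ½(1+k)Mv² = (9/10)Mv².
All of this converts to potential energy at the highest point: (9/10)Mv₀² = Mgh.
Thus h = (1+k)v₀²/(2g) = 1.8 × 6.72² / (2 × 9.8) ≈ 4.15 m.

h ≈ 4.15 m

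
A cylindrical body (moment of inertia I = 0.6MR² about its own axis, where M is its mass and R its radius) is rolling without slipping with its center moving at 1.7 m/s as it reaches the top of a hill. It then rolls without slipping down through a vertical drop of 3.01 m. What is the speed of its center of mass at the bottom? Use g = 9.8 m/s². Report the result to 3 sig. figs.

v ≈ 6.31 m/s

With I = 0.6MR², the ratio k = I/(MR²) is 0.6.
Since it rolls without slipping, ω = v/R and KE = ½Mv² + ½Iω² = ½(1+k)Mv² = (4/5)Mv².
Energy conservation: (4/5)Mv₀² + Mgh = (4/5)Mv², so v² = v₀² + 2gh/(1+k).
v = √(1.7² + 2×9.8×3.01/1.6) = √39.76 ≈ 6.31 m/s.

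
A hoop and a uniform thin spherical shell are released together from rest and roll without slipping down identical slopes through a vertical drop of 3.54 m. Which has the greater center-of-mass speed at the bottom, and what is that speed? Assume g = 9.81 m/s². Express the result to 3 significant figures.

For rolling without slipping, Mgh = ½(1+k)Mv² where k = I/(MR²), so v = √(2gh/(1+k)).
Hoop: k = 1, giving v = √(2×9.81×3.54/2) = 5.893 m/s.
Uniform thin spherical shell: k = 2/3, giving v = √(2×9.81×3.54/1.667) = 6.455 m/s.
The smaller k wins: the uniform thin spherical shell, at ≈ 6.46 m/s.

the uniform thin spherical shell, at v ≈ 6.46 m/s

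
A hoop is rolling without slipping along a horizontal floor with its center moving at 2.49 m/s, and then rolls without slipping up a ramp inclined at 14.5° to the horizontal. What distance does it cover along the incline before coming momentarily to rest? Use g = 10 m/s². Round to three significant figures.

For this body I = MR², i.e. k = I/(MR²) = 1.
Since it rolls without slipping, ω = v/R and KE = ½Mv² + ½Iω² = ½(1+k)Mv² = Mv².
Setting this equal to Mgh gives the vertical rise h = (1+k)v₀²/(2g) = 2×2.49²/(2×10) = 0.62 m.
The distance along the slope is d = h/sinθ = 0.62/sin14.5° ≈ 2.48 m.

d ≈ 2.48 m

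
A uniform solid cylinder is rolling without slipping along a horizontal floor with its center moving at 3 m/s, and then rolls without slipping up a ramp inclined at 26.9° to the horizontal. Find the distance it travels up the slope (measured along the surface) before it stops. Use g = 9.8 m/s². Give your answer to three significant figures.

The moment of inertia is (1/2)MR², giving k ≡ I/(MR²) = 0.5.
Rolling without slipping gives ω = v/R, so the total kinetic energy is ½Mv² + ½Iω² = ½(1+k)Mv² = (3/4)Mv².
Setting this equal to Mgh gives the vertical rise h = (1+k)v₀²/(2g) = 1.5×3²/(2×9.8) = 0.6888 m.
The distance along the slope is d = h/sinθ = 0.6888/sin26.9° ≈ 1.52 m.

d ≈ 1.52 m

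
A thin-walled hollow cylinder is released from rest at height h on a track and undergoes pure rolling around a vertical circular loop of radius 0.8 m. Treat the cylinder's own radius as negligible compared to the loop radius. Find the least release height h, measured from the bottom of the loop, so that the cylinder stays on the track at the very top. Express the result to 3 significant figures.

h_min ≈ 2.40 m

For this body I = MR², i.e. k = I/(MR²) = 1.
At the top of the loop, the minimum-contact condition is Mg = Mv_top²/r, so v_top² = gr.
With ω = v/R, the kinetic energy at speed v is ½(1+k)Mv² = Mv².
Energy conservation from release (height h) to the top (height 2r): Mgh = Mg(2r) + M·gr.
Thus h_min = 2r + (1+k)r/2 = r(2 + 2/2) = 0.8 × 3 ≈ 2.40 m.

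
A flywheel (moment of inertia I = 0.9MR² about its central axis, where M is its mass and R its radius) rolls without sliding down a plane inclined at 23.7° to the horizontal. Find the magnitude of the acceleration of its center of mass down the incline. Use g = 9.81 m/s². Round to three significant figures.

a ≈ 2.08 m/s²

The moment of inertia is 0.9MR², giving k ≡ I/(MR²) = 0.9.
Newton's second law down the slope: Mg sinθ − f = Ma. The torque equation fR = Iα (with α = a/R) gives f = kMa.
Eliminating f: Mg sinθ = (1+k)Ma, so a = g sinθ/(1+k) = 9.81 × sin23.7° / 1.9 ≈ 2.08 m/s².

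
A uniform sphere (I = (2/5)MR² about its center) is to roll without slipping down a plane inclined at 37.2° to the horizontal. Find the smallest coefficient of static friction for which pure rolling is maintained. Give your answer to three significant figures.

The moment of inertia is (2/5)MR², giving k ≡ I/(MR²) = 0.4.
Along the incline Mg sinθ − f = Ma, and torque about the center fR = Iα = kMR²(a/R) gives f = kMa.
These give a = g sinθ/(1+k) and the required friction f = kMg sinθ/(1+k).
The normal force is N = Mg cosθ, so μ_min = f/N = k tanθ/(1+k).
μ_min = 0.4 × tan37.2° / 1.4 ≈ 0.217.

μ_min ≈ 0.217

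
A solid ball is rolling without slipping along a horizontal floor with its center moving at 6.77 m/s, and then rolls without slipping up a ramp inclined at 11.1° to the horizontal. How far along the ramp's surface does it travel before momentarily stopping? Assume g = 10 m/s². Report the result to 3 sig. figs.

For this body I = (2/5)MR², i.e. k = I/(MR²) = 0.4.
Since it rolls without slipping, ω = v/R and KE = ½Mv² + ½Iω² = ½(1+k)Mv² = (7/10)Mv².
Setting this equal to Mgh gives the vertical rise h = (1+k)v₀²/(2g) = 1.4×6.77²/(2×10) = 3.208 m.
The distance along the slope is d = h/sinθ = 3.208/sin11.1° ≈ 16.7 m.

d ≈ 16.7 m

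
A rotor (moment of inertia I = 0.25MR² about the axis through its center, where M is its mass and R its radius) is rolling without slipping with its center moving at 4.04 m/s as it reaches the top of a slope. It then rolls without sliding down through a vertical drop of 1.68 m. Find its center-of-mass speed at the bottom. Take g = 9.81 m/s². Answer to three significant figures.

Here I = 0.25MR², so the shape factor k = I/(MR²) = 0.25.
Since it rolls without slipping, ω = v/R and KE = ½Mv² + ½Iω² = ½(1+k)Mv² = (5/8)Mv².
Conserving energy between top and bottom: (5/8)Mv² = (5/8)Mv₀² + Mgh, hence v² = v₀² + 2gh/(1+k).
v = √(4.04² + 2×9.81×1.68/1.25) = √42.69 ≈ 6.53 m/s.

v ≈ 6.53 m/s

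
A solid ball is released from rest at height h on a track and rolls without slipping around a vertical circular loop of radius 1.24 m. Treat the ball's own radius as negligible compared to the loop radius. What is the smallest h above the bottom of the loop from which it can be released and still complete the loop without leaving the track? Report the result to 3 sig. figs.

Here I = (2/5)MR², so the shape factor k = I/(MR²) = 0.4.
At the top, contact is just lost when gravity alone supplies the centripetal force: Mg = Mv_top²/r, i.e. v_top² = gr.
With ω = v/R, the kinetic energy at speed v is ½(1+k)Mv² = (7/10)Mv².
Energy conservation from release (height h) to the top (height 2r): Mgh = Mg(2r) + (7/10)M·gr.
Thus h_min = 2r + (1+k)r/2 = r(2 + 1.4/2) = 1.24 × 2.7 ≈ 3.35 m.

h_min ≈ 3.35 m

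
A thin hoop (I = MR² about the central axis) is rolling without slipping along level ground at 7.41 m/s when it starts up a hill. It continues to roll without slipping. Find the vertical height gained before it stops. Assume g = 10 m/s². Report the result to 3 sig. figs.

h ≈ 5.49 m

For this body I = MR², i.e. k = I/(MR²) = 1.
Rolling without slipping gives ω = v/R, so the total kinetic energy is ½Mv² + ½Iω² = ½(1+k)Mv² = Mv².
At the top the kinetic energy is zero, so Mv₀² = Mgh.
Thus h = (1+k)v₀²/(2g) = 2 × 7.41² / (2 × 10) ≈ 5.49 m.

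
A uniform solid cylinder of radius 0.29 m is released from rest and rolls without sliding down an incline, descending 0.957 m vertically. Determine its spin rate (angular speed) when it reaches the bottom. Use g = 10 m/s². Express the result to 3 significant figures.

The moment of inertia is (1/2)MR², giving k ≡ I/(MR²) = 0.5.
The rolling condition ω = v/R makes the rotational term ½I(v/R)² = ½kMv², so KE_total = ½(1+k)Mv² = (3/4)Mv².
Energy conservation Mgh = ½(1+k)Mv² gives v = √(2gh/(1+k)) = √(2 × 10 × 0.957 / 1.5) = 3.572 m/s.
The angular speed follows from ω = v/R = 3.572/0.29 ≈ 12.3 rad/s.

ω ≈ 12.3 rad/s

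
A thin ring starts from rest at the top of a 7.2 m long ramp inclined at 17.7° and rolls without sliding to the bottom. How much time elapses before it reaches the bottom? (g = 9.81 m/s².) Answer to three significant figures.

t ≈ 3.11 s

For this body I = MR², i.e. k = I/(MR²) = 1.
Along the incline Mg sinθ − f = Ma, and torque about the center fR = Iα = kMR²(a/R) gives f = kMa.
Hence a = g sinθ/(1+k) = 9.81×sin17.7°/2 = 1.491 m/s².
With constant a from rest, t = √(2L/a) = √(2·7.2/1.491) ≈ 3.11 s.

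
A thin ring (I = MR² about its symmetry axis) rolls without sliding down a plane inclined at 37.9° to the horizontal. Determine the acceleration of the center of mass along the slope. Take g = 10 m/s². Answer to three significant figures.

Here I = MR², so the shape factor k = I/(MR²) = 1.
Translational: Mg sinθ − f = Ma. Rotational about the CM: fR = Iα = kMRa, so f = kMa.
Eliminating f: Mg sinθ = (1+k)Ma, so a = g sinθ/(1+k) = 10 × sin37.9° / 2 ≈ 3.07 m/s².

a ≈ 3.07 m/s²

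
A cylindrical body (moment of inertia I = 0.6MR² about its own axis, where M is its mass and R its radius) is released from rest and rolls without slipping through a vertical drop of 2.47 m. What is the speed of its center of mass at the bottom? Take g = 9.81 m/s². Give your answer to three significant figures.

v ≈ 5.50 m/s

With I = 0.6MR², the ratio k = I/(MR²) is 0.6.
Since it rolls without slipping, ω = v/R and KE = ½Mv² + ½Iω² = ½(1+k)Mv² = (4/5)Mv².
Energy conservation: Mgh = (4/5)Mv², so v = √(2gh/(1+k)) = √(2 × 9.81 × 2.47 / 1.6) ≈ 5.50 m/s.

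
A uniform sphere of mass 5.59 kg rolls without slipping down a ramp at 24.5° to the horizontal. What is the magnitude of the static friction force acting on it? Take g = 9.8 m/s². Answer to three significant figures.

f ≈ 6.49 N

Here I = (2/5)MR², so the shape factor k = I/(MR²) = 0.4.
Newton's second law down the slope: Mg sinθ − f = Ma. The torque equation fR = Iα (with α = a/R) gives f = kMa.
Combining, a = g sinθ/(1+k) and f = kMa = kMg sinθ/(1+k).
f = 0.4 × 5.59 × 9.8 × sin24.5° / 1.4 ≈ 6.49 N.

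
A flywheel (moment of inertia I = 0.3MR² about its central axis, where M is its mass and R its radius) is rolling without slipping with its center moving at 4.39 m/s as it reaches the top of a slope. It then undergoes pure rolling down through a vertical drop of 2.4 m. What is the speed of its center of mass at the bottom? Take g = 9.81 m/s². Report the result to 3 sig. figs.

For this body I = 0.3MR², i.e. k = I/(MR²) = 0.3.
Pure rolling means v = ωR; then KE = ½Mv² + ½I(v/R)² = ½(1+k)Mv² = (13/20)Mv².
Conserving energy between top and bottom: (13/20)Mv² = (13/20)Mv₀² + Mgh, hence v² = v₀² + 2gh/(1+k).
v = √(4.39² + 2×9.81×2.4/1.3) = √55.49 ≈ 7.45 m/s.

v ≈ 7.45 m/s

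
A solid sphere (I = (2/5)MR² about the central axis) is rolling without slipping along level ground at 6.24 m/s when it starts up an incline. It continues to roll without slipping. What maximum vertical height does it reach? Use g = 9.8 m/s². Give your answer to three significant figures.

The moment of inertia is (2/5)MR², giving k ≡ I/(MR²) = 0.4.
Pure rolling means v = ωR; then KE = ½Mv² + ½I(v/R)² = ½(1+k)Mv² = (7/10)Mv².
All of this converts to potential energy at the highest point: (7/10)Mv₀² = Mgh.
Thus h = (1+k)v₀²/(2g) = 1.4 × 6.24² / (2 × 9.8) ≈ 2.78 m.

h ≈ 2.78 m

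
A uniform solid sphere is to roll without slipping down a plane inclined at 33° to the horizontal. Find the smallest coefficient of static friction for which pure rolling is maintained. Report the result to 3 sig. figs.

μ_min ≈ 0.186

The moment of inertia is (2/5)MR², giving k ≡ I/(MR²) = 0.4.
Newton's second law down the slope: Mg sinθ − f = Ma. The torque equation fR = Iα (with α = a/R) gives f = kMa.
These give a = g sinθ/(1+k) and the required friction f = kMg sinθ/(1+k).
The normal force is N = Mg cosθ, so μ_min = f/N = k tanθ/(1+k).
μ_min = 0.4 × tan33° / 1.4 ≈ 0.186.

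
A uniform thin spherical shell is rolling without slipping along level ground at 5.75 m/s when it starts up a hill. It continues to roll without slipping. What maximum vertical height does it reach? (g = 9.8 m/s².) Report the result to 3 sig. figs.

With I = (2/3)MR², the ratio k = I/(MR²) is 2/3.
Since it rolls without slipping, ω = v/R and KE = ½Mv² + ½Iω² = ½(1+k)Mv² = (5/6)Mv².
All of this converts to potential energy at the highest point: (5/6)Mv₀² = Mgh.
Thus h = (1+k)v₀²/(2g) = 1.667 × 5.75² / (2 × 9.8) ≈ 2.81 m.

h ≈ 2.81 m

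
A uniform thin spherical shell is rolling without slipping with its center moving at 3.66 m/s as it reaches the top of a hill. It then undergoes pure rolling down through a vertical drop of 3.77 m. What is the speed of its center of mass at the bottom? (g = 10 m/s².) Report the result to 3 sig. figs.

v ≈ 7.66 m/s

Here I = (2/3)MR², so the shape factor k = I/(MR²) = 2/3.
Since it rolls without slipping, ω = v/R and KE = ½Mv² + ½Iω² = ½(1+k)Mv² = (5/6)Mv².
Conserving energy between top and bottom: (5/6)Mv² = (5/6)Mv₀² + Mgh, hence v² = v₀² + 2gh/(1+k).
v = √(3.66² + 2×10×3.77/1.667) = √58.64 ≈ 7.66 m/s.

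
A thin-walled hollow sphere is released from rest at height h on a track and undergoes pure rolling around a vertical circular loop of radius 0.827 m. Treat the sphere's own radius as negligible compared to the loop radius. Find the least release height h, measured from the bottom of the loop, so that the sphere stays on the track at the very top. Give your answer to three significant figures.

h_min ≈ 2.34 m

With I = (2/3)MR², the ratio k = I/(MR²) is 2/3.
At the top, contact is just lost when gravity alone supplies the centripetal force: Mg = Mv_top²/r, i.e. v_top² = gr.
With ω = v/R, the kinetic energy at speed v is ½(1+k)Mv² = (5/6)Mv².
Energy conservation from release (height h) to the top (height 2r): Mgh = Mg(2r) + (5/6)M·gr.
Thus h_min = 2r + (1+k)r/2 = r(2 + 1.667/2) = 0.827 × 2.833 ≈ 2.34 m.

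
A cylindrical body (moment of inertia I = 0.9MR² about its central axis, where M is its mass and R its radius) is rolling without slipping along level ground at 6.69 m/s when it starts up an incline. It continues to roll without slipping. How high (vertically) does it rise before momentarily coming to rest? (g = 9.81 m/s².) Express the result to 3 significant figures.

The moment of inertia is 0.9MR², giving k ≡ I/(MR²) = 0.9.
The rolling condition ω = v/R makes the rotational term ½I(v/R)² = ½kMv², so KE_total = ½(1+k)Mv² = (19/20)Mv².
All of this converts to potential energy at the highest point: (19/20)Mv₀² = Mgh.
Thus h = (1+k)v₀²/(2g) = 1.9 × 6.69² / (2 × 9.81) ≈ 4.33 m.

h ≈ 4.33 m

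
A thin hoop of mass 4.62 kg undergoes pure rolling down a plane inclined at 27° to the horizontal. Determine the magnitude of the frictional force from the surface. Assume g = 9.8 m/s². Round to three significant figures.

The moment of inertia is MR², giving k ≡ I/(MR²) = 1.
Along the incline Mg sinθ − f = Ma, and torque about the center fR = Iα = kMR²(a/R) gives f = kMa.
Combining, a = g sinθ/(1+k) and f = kMa = kMg sinθ/(1+k).
f = 1 × 4.62 × 9.8 × sin27° / 2 ≈ 10.3 N.

f ≈ 10.3 N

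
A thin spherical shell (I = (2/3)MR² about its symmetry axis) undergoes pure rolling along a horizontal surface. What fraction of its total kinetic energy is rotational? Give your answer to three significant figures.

The moment of inertia is (2/3)MR², giving k ≡ I/(MR²) = 2/3.
Since ω = v/R, the translational part is ½Mv² and the rotational part is ½I(v/R)² = ½kMv²; the total is ½(1+k)Mv².
The rotational fraction is therefore k/(1+k) = (2/3)/1.667 ≈ 0.400.

fraction ≈ 0.400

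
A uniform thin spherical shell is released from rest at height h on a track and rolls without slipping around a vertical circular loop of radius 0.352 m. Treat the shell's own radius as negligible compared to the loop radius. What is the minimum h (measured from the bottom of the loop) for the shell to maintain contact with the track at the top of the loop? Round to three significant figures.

h_min ≈ 0.997 m

The moment of inertia is (2/3)MR², giving k ≡ I/(MR²) = 2/3.
At the top of the loop, the minimum-contact condition is Mg = Mv_top²/r, so v_top² = gr.
With ω = v/R, the kinetic energy at speed v is ½(1+k)Mv² = (5/6)Mv².
Energy conservation from release (height h) to the top (height 2r): Mgh = Mg(2r) + (5/6)M·gr.
Thus h_min = 2r + (1+k)r/2 = r(2 + 1.667/2) = 0.352 × 2.833 ≈ 0.997 m.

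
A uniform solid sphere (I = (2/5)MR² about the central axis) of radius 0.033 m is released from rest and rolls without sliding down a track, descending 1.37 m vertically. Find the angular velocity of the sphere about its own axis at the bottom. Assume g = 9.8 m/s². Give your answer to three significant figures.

Here I = (2/5)MR², so the shape factor k = I/(MR²) = 0.4.
Since it rolls without slipping, ω = v/R and KE = ½Mv² + ½Iω² = ½(1+k)Mv² = (7/10)Mv².
Energy conservation Mgh = ½(1+k)Mv² gives v = √(2gh/(1+k)) = √(2 × 9.8 × 1.37 / 1.4) = 4.379 m/s.
The angular speed follows from ω = v/R = 4.379/0.033 ≈ 133 rad/s.

ω ≈ 133 rad/s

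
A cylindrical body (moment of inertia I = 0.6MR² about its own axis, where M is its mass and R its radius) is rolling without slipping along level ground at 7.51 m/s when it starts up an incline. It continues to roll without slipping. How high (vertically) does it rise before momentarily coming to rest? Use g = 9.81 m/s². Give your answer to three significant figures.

With I = 0.6MR², the ratio k = I/(MR²) is 0.6.
The rolling condition ω = v/R makes the rotational term ½I(v/R)² = ½kMv², so KE_total = ½(1+k)Mv² = (4/5)Mv².
At the top the kinetic energy is zero, so (4/5)Mv₀² = Mgh.
Thus h = (1+k)v₀²/(2g) = 1.6 × 7.51² / (2 × 9.81) ≈ 4.60 m.

h ≈ 4.60 m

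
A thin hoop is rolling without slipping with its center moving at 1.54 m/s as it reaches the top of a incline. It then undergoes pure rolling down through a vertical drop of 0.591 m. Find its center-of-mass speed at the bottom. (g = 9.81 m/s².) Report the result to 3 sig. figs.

v ≈ 2.86 m/s

The moment of inertia is MR², giving k ≡ I/(MR²) = 1.
Pure rolling means v = ωR; then KE = ½Mv² + ½I(v/R)² = ½(1+k)Mv² = Mv².
Energy conservation: Mv₀² + Mgh = Mv², so v² = v₀² + 2gh/(1+k).
v = √(1.54² + 2×9.81×0.591/2) = √8.169 ≈ 2.86 m/s.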